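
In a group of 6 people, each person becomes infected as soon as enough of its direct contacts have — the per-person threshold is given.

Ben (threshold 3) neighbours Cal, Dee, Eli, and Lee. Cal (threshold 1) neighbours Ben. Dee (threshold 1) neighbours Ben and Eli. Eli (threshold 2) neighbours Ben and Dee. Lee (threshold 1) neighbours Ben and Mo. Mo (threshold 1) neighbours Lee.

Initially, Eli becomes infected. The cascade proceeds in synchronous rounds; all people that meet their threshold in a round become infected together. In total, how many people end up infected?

2

Round 1 — Eli becomes infected (initial).
Round 2 — checking thresholds:
  Ben: 1 of 4 neighbours < 3, below threshold.
  Dee: 1 of 2 neighbours ≥ 1, becomes infected.
Round 3 — no new infections; cascade stops.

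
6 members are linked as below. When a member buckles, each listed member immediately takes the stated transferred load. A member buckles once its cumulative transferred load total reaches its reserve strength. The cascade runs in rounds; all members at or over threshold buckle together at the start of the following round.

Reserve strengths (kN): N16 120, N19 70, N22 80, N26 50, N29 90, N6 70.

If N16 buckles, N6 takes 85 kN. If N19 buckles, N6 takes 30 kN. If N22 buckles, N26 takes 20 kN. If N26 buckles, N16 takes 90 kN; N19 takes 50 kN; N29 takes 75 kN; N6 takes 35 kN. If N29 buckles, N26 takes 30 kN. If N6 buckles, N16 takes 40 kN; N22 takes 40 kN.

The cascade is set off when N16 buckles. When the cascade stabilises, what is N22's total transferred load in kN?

Round 1 — N16 buckles (initial).
  N6: +85 → 85 ≥ 70
Round 2 — N6 buckles.
  N22: +40 → 40 < 80
No further bucklings.

40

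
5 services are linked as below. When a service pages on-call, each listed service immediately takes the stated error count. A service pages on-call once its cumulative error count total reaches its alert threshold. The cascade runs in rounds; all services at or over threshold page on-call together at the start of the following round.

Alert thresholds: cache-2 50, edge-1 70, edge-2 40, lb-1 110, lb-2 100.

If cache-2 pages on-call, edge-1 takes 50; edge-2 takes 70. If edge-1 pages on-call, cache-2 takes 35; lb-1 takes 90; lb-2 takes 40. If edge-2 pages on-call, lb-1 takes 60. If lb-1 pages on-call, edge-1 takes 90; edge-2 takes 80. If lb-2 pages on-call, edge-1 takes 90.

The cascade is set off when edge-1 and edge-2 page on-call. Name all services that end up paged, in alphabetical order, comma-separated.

edge-1, edge-2, lb-1

Round 1 — edge-1, edge-2 page on-call (initial).
  cache-2: +35 → 35 < 50
  lb-1: +90+60 → 150 ≥ 110
  lb-2: +40 → 40 < 100
Round 2 — lb-1 pages on-call.
No further pages.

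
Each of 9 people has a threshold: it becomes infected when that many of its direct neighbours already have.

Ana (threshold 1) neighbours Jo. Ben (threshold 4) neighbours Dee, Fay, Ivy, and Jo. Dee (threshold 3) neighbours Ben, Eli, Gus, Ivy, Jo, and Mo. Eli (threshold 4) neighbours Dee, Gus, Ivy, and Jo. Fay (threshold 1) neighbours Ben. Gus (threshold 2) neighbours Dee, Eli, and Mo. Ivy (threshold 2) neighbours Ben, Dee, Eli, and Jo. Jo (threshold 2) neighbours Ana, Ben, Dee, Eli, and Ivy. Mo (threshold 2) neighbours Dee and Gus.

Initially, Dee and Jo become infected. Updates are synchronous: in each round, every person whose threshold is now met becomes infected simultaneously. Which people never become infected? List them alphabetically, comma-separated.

Round 1 — Dee, Jo become infected (initial).
Round 2 — checking thresholds:
  Ana: 1 of 1 neighbours ≥ 1, becomes infected.
  Ben: 2 of 4 neighbours < 4, below threshold.
  Eli: 2 of 4 neighbours < 4, below threshold.
  Gus: 1 of 3 neighbours < 2, below threshold.
  Ivy: 2 of 4 neighbours ≥ 2, becomes infected.
  Mo: 1 of 2 neighbours < 2, below threshold.
Round 3 — no new infections; cascade stops.

Ben, Eli, Fay, Gus, Mo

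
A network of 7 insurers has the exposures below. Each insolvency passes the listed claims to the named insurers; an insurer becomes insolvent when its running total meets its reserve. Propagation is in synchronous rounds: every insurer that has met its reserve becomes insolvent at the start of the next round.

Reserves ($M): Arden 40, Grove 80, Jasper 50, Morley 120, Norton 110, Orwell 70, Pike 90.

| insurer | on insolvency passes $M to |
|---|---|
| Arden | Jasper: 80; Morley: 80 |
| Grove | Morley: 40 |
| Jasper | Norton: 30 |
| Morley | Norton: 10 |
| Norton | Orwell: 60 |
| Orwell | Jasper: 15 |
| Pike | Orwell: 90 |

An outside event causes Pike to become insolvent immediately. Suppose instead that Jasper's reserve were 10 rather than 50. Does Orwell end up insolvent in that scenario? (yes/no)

With Jasper's reserve at 10:
Round 1 — Pike becomes insolvent (initial).
  Orwell: +90 → 90 ≥ 70
Round 2 — Orwell becomes insolvent.
  Jasper: +15 → 15 ≥ 10
Round 3 — Jasper becomes insolvent.
  Norton: +30 → 30 < 110
No further insolvencies.

yes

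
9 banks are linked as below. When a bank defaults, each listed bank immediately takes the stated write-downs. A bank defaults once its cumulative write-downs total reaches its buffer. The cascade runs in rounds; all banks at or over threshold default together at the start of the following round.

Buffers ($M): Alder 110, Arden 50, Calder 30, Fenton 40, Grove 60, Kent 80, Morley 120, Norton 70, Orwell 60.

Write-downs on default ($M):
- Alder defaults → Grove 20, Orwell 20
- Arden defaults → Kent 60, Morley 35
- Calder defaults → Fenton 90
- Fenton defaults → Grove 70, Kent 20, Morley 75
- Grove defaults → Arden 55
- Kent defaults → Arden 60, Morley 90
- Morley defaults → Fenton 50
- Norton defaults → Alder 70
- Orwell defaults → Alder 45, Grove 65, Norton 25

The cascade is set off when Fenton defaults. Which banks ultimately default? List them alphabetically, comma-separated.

Round 1 — Fenton defaults (initial).
  Grove: +70 → 70 ≥ 60
  Kent: +20 → 20 < 80
  Morley: +75 → 75 < 120
Round 2 — Grove defaults.
  Arden: +55 → 55 ≥ 50
Round 3 — Arden defaults.
  Kent: +60 → 80 ≥ 80
  Morley: +35 → 110 < 120
Round 4 — Kent defaults.
  Morley: +90 → 200 ≥ 120
Round 5 — Morley defaults.
No further defaults.

Arden, Fenton, Grove, Kent, Morley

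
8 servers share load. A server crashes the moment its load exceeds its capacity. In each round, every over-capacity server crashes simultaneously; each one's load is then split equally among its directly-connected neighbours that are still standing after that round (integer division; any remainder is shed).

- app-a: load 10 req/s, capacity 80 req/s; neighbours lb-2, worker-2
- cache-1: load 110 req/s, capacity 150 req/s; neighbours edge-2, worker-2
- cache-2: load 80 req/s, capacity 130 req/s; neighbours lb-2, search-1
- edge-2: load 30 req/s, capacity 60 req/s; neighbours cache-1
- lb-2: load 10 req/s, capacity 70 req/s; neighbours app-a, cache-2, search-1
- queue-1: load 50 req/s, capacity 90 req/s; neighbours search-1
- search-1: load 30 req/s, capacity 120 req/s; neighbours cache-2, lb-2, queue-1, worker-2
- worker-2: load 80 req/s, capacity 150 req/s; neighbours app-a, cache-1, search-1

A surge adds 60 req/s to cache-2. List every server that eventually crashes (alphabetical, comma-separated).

Round 1 — cache-2 at 140 > 130. cache-2 crashes.
  cache-2 sheds 140 req/s to lb-2, search-1: 70 each.
    lb-2: 10+70 = 80 > 70
    search-1: 30+70 = 100 ≤ 120
Round 2 — lb-2 crashes.
  lb-2 sheds 80 req/s to app-a, search-1: 40 each.
    app-a: 10+40 = 50 ≤ 80
    search-1: 100+40 = 140 > 120
Round 3 — search-1 crashes.
  search-1 sheds 140 req/s to queue-1, worker-2: 70 each.
    queue-1: 50+70 = 120 > 90
    worker-2: 80+70 = 150 ≤ 150
Round 4 — queue-1 crashes.
  queue-1 sheds 120 req/s: no online neighbours, lost.
No further crashes.

cache-2, lb-2, queue-1, search-1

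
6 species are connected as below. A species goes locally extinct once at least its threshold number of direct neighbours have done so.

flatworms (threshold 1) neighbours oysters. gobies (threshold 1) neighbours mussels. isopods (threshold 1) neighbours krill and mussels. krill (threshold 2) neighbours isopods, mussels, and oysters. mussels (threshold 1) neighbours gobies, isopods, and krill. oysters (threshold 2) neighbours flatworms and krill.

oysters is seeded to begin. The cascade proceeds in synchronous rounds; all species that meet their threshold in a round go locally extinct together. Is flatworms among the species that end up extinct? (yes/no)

yes

Round 1 — oysters goes locally extinct (initial).
Round 2 — checking thresholds:
  flatworms: 1 of 1 neighbours ≥ 1, goes locally extinct.
  krill: 1 of 3 neighbours < 2, below threshold.
Round 3 — no new extinctions; cascade stops.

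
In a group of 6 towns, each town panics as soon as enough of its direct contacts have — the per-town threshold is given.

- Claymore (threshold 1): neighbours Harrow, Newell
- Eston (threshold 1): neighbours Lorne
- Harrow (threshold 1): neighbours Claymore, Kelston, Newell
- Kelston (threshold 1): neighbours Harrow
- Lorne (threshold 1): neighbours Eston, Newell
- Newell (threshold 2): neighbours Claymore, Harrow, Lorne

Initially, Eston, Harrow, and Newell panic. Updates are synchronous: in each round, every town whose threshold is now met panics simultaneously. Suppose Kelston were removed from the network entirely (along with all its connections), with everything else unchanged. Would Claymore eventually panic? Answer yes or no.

yes

With Kelston removed:
Round 1 — Eston, Harrow, Newell panic (initial).
Round 2 — checking thresholds:
  Claymore: 2 of 2 neighbours ≥ 1, panics.
  Lorne: 2 of 2 neighbours ≥ 1, panics.
Round 3 — no new panics; cascade stops.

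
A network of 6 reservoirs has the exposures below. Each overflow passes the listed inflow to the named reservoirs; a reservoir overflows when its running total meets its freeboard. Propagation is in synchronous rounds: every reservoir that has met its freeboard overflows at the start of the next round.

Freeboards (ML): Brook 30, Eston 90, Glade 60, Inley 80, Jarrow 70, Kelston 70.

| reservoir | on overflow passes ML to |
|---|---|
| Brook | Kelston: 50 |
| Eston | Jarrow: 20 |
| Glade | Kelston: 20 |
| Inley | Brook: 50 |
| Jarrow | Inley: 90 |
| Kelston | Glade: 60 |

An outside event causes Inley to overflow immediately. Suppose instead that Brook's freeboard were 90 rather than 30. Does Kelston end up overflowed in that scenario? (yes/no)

With Brook's freeboard at 90:
Round 1 — Inley overflows (initial).
  Brook: +50 → 50 < 90
No further overflows.

no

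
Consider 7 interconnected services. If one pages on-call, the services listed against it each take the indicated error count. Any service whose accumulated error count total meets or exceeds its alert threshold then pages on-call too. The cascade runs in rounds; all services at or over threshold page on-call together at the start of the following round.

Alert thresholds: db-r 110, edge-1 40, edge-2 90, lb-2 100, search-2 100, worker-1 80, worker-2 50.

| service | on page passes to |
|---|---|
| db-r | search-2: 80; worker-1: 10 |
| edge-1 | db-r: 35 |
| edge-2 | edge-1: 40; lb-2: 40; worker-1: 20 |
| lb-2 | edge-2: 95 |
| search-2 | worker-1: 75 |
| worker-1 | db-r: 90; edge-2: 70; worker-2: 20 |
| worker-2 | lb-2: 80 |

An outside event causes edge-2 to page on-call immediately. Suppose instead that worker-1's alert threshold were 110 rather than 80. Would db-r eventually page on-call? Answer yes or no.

no

With worker-1's alert threshold at 110:
Round 1 — edge-2 pages on-call (initial).
  edge-1: +40 → 40 ≥ 40
  lb-2: +40 → 40 < 100
  worker-1: +20 → 20 < 110
Round 2 — edge-1 pages on-call.
  db-r: +35 → 35 < 110
No further pages.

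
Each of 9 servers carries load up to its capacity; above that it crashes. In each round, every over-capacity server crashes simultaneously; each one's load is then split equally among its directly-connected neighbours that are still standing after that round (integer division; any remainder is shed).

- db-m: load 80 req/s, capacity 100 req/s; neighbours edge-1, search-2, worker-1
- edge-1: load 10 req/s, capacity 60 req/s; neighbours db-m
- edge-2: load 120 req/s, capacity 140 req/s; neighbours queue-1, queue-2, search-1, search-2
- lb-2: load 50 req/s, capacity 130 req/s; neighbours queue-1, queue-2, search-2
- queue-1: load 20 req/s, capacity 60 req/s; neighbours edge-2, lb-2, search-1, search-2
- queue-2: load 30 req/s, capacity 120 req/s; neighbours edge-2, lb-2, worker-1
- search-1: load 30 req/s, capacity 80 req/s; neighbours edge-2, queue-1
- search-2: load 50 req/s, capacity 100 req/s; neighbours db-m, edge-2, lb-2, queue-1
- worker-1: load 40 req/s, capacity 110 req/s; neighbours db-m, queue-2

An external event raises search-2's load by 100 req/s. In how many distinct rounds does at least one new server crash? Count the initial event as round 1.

6

Round 1 — search-2 at 150 > 100. search-2 crashes.
  search-2 sheds 150 req/s to db-m, edge-2, lb-2, queue-1: 37 each (2 lost).
    db-m: 80+37 = 117 > 100
    edge-2: 120+37 = 157 > 140
    lb-2: 50+37 = 87 ≤ 130
    queue-1: 20+37 = 57 ≤ 60
Round 2 — db-m, edge-2 crash.
  db-m sheds 117 req/s to edge-1, worker-1: 58 each (1 lost).
    edge-1: 10+58 = 68 > 60
    worker-1: 40+58 = 98 ≤ 110
  edge-2 sheds 157 req/s to queue-1, queue-2, search-1: 52 each (1 lost).
    queue-1: 57+52 = 109 > 60
    queue-2: 30+52 = 82 ≤ 120
    search-1: 30+52 = 82 > 80
Round 3 — edge-1, queue-1, search-1 crash.
  edge-1 sheds 68 req/s: no online neighbours, lost.
  queue-1 sheds 109 req/s to lb-2: 109 each.
    lb-2: 87+109 = 196 > 130
  search-1 sheds 82 req/s: no online neighbours, lost.
Round 4 — lb-2 crashes.
  lb-2 sheds 196 req/s to queue-2: 196 each.
    queue-2: 82+196 = 278 > 120
Round 5 — queue-2 crashes.
  queue-2 sheds 278 req/s to worker-1: 278 each.
    worker-1: 98+278 = 376 > 110
Round 6 — worker-1 crashes.
  worker-1 sheds 376 req/s: no online neighbours, lost.
No further crashes.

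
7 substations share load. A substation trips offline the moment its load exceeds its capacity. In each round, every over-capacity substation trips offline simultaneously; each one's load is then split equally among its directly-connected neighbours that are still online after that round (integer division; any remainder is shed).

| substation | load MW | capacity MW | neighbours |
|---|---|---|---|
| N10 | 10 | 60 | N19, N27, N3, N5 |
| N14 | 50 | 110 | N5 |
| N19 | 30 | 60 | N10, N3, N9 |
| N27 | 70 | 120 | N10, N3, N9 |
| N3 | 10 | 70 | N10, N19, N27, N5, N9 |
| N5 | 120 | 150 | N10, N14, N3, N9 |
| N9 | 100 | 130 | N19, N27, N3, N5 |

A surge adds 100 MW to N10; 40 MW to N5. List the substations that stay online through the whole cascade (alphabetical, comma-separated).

Round 1 — N10 at 110 > 60; N5 at 160 > 150. N10, N5 trip offline.
  N10 sheds 110 MW to N19, N27, N3: 36 each (2 lost).
    N19: 30+36 = 66 > 60
    N27: 70+36 = 106 ≤ 120
    N3: 10+36 = 46 ≤ 70
  N5 sheds 160 MW to N14, N3, N9: 53 each (1 lost).
    N14: 50+53 = 103 ≤ 110
    N3: 46+53 = 99 > 70
    N9: 100+53 = 153 > 130
Round 2 — N19, N3, N9 trip offline.
  N19 sheds 66 MW: no online neighbours, lost.
  N3 sheds 99 MW to N27: 99 each.
    N27: 106+99 = 205 > 120
  N9 sheds 153 MW to N27: 153 each.
    N27: 205+153 = 358 > 120
Round 3 — N27 trips offline.
  N27 sheds 358 MW: no online neighbours, lost.
No further trips.

N14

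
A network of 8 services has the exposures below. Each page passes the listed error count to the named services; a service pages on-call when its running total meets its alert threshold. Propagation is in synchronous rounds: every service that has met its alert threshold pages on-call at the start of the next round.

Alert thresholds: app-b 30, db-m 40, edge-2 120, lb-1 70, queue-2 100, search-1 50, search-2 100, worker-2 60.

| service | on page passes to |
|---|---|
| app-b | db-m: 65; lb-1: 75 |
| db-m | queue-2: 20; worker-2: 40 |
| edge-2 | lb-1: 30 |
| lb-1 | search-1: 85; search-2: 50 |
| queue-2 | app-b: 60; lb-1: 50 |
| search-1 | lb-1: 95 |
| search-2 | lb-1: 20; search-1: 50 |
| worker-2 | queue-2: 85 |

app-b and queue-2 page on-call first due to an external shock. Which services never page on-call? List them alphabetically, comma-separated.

edge-2, search-2, worker-2

Round 1 — app-b, queue-2 page on-call (initial).
  db-m: +65 → 65 ≥ 40
  lb-1: +75+50 → 125 ≥ 70
Round 2 — db-m, lb-1 page on-call.
  search-1: +85 → 85 ≥ 50
  search-2: +50 → 50 < 100
  worker-2: +40 → 40 < 60
Round 3 — search-1 pages on-call.
No further pages.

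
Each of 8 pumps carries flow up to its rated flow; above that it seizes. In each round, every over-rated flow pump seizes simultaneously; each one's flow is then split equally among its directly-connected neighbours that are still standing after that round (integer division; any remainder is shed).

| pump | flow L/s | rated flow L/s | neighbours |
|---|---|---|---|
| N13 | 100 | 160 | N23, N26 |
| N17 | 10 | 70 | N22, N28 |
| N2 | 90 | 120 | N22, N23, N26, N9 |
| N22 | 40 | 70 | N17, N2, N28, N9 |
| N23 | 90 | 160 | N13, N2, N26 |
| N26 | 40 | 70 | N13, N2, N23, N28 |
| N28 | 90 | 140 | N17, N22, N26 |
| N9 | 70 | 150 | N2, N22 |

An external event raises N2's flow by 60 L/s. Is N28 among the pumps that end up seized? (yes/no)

no

Round 1 — N2 at 150 > 120. N2 seizes.
  N2 sheds 150 L/s to N22, N23, N26, N9: 37 each (2 lost).
    N22: 40+37 = 77 > 70
    N23: 90+37 = 127 ≤ 160
    N26: 40+37 = 77 > 70
    N9: 70+37 = 107 ≤ 150
Round 2 — N22, N26 seize.
  N22 sheds 77 L/s to N17, N28, N9: 25 each (2 lost).
    N17: 10+25 = 35 ≤ 70
    N28: 90+25 = 115 ≤ 140
    N9: 107+25 = 132 ≤ 150
  N26 sheds 77 L/s to N13, N23, N28: 25 each (2 lost).
    N13: 100+25 = 125 ≤ 160
    N23: 127+25 = 152 ≤ 160
    N28: 115+25 = 140 ≤ 140
No further seizures.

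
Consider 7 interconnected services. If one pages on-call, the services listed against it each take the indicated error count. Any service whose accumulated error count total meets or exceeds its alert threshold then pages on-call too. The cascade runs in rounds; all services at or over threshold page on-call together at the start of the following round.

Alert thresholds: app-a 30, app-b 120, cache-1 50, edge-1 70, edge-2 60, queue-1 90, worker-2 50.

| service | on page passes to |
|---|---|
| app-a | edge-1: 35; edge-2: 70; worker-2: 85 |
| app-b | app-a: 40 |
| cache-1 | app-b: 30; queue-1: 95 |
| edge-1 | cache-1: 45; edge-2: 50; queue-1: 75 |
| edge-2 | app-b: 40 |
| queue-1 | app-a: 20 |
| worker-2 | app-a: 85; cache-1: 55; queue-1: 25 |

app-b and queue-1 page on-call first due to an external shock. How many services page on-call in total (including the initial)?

Round 1 — app-b, queue-1 page on-call (initial).
  app-a: +40+20 → 60 ≥ 30
Round 2 — app-a pages on-call.
  edge-1: +35 → 35 < 70
  edge-2: +70 → 70 ≥ 60
  worker-2: +85 → 85 ≥ 50
Round 3 — edge-2, worker-2 page on-call.
  cache-1: +55 → 55 ≥ 50
Round 4 — cache-1 pages on-call.
No further pages.

6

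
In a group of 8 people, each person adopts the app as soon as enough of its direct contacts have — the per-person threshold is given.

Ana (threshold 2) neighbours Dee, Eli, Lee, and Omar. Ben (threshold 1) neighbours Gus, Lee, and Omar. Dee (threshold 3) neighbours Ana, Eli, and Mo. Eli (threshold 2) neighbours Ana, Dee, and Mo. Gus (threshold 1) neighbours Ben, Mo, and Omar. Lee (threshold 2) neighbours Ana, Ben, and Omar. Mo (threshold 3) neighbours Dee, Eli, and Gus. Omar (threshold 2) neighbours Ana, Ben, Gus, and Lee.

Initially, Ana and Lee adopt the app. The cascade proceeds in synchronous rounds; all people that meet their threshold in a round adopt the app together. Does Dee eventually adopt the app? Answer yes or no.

no

Round 1 — Ana, Lee adopt the app (initial).
Round 2 — checking thresholds:
  Ben: 1 of 3 neighbours ≥ 1, adopts the app.
  Dee: 1 of 3 neighbours < 3, below threshold.
  Eli: 1 of 3 neighbours < 2, below threshold.
  Omar: 2 of 4 neighbours ≥ 2, adopts the app.
Round 3 — checking thresholds:
  Dee: 1 of 3 neighbours < 3, below threshold.
  Eli: 1 of 3 neighbours < 2, below threshold.
  Gus: 2 of 3 neighbours ≥ 1, adopts the app.
Round 4 — no new adoptions; cascade stops.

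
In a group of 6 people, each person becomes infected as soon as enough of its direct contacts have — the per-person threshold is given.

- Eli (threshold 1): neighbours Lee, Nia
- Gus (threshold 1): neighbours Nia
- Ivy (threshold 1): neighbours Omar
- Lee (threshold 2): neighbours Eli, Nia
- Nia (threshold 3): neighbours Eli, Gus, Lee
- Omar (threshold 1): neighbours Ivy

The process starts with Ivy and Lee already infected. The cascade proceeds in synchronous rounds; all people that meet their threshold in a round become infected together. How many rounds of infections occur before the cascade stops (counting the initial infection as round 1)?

2

Round 1 — Ivy, Lee become infected (initial).
Round 2 — checking thresholds:
  Eli: 1 of 2 neighbours ≥ 1, becomes infected.
  Nia: 1 of 3 neighbours < 3, holds.
  Omar: 1 of 1 neighbours ≥ 1, becomes infected.
Round 3 — no new infections; cascade stops.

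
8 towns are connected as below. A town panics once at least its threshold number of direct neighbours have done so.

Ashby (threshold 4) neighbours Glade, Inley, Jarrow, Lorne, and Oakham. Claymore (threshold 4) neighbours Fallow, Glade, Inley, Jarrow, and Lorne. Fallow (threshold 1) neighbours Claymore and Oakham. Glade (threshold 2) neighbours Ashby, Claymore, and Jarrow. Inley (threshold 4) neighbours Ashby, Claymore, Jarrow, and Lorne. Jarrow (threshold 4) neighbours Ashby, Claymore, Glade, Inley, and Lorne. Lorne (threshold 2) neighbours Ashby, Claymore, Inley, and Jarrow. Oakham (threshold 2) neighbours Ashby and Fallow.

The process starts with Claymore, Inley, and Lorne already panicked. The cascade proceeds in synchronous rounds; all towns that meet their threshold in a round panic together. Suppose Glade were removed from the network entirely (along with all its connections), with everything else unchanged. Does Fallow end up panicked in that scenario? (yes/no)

yes

With Glade removed:
Round 1 — Claymore, Inley, Lorne panic (initial).
Round 2 — checking thresholds:
  Ashby: 2 of 4 neighbours < 4, not yet.
  Fallow: 1 of 2 neighbours ≥ 1, panics.
  Jarrow: 3 of 4 neighbours < 4, not yet.
Round 3 — no new panics; cascade stops.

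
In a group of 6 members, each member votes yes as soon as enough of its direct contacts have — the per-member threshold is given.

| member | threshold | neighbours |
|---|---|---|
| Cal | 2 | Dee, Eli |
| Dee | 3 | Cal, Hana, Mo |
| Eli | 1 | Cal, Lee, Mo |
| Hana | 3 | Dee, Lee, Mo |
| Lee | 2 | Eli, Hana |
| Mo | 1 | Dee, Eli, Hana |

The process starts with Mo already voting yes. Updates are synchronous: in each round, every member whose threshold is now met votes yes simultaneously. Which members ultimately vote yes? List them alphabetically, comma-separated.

Eli, Mo

Round 1 — Mo votes yes (initial).
Round 2 — checking thresholds:
  Dee: 1 of 3 neighbours < 3, below threshold.
  Eli: 1 of 3 neighbours ≥ 1, votes yes.
  Hana: 1 of 3 neighbours < 3, below threshold.
Round 3 — no new yes votes; cascade stops.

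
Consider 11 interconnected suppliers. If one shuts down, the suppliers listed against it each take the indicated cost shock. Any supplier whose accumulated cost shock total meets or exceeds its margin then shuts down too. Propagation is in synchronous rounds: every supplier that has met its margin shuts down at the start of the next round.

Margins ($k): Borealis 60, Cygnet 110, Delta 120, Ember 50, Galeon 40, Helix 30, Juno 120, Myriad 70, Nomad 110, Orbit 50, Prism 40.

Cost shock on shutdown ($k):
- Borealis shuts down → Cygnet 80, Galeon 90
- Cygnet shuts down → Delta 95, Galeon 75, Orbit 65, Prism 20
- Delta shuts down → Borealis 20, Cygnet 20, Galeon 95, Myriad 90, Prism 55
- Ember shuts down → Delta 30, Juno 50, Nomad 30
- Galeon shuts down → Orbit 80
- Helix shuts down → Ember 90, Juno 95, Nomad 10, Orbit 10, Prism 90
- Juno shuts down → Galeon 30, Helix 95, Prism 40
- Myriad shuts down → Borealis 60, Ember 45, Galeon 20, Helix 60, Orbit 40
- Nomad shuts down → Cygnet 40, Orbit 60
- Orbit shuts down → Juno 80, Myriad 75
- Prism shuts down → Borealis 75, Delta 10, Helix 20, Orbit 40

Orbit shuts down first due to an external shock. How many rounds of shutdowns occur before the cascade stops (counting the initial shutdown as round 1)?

Round 1 — Orbit shuts down (initial).
  Juno: +80 → 80 < 120
  Myriad: +75 → 75 ≥ 70
Round 2 — Myriad shuts down.
  Borealis: +60 → 60 ≥ 60
  Ember: +45 → 45 < 50
  Galeon: +20 → 20 < 40
  Helix: +60 → 60 ≥ 30
Round 3 — Borealis, Helix shut down.
  Cygnet: +80 → 80 < 110
  Ember: +90 → 135 ≥ 50
  Galeon: +90 → 110 ≥ 40
  Juno: +95 → 175 ≥ 120
  Nomad: +10 → 10 < 110
  Prism: +90 → 90 ≥ 40
Round 4 — Ember, Galeon, Juno, Prism shut down.
  Delta: +30+10 → 40 < 120
  Nomad: +30 → 40 < 110
No further shutdowns.

4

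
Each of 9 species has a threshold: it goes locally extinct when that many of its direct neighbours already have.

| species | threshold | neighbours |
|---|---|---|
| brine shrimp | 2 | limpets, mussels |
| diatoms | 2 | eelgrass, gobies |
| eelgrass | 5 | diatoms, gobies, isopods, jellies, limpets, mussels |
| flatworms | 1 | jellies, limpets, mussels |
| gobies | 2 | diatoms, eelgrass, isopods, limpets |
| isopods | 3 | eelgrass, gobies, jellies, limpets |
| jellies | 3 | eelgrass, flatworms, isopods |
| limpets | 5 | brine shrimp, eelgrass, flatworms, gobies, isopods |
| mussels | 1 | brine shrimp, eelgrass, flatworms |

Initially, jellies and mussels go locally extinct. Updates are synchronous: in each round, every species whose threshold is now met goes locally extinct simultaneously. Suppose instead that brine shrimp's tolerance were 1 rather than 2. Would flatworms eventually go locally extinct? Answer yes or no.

yes

With brine shrimp's tolerance at 1:
Round 1 — jellies, mussels go locally extinct (initial).
Round 2 — checking thresholds:
  brine shrimp: 1 of 2 neighbours ≥ 1, goes locally extinct.
  eelgrass: 2 of 6 neighbours < 5, holds.
  flatworms: 2 of 3 neighbours ≥ 1, goes locally extinct.
  isopods: 1 of 4 neighbours < 3, holds.
Round 3 — no new extinctions; cascade stops.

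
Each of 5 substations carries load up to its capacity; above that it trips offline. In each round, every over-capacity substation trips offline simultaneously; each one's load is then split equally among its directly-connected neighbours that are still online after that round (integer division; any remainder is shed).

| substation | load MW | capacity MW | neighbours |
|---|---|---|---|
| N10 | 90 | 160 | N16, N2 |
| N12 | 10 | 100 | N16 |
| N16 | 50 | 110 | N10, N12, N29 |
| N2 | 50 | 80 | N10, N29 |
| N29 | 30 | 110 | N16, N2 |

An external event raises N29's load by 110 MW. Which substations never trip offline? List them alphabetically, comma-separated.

N12

Round 1 — N29 at 140 > 110. N29 trips offline.
  N29 sheds 140 MW to N16, N2: 70 each.
    N16: 50+70 = 120 > 110
    N2: 50+70 = 120 > 80
Round 2 — N16, N2 trip offline.
  N16 sheds 120 MW to N10, N12: 60 each.
    N10: 90+60 = 150 ≤ 160
    N12: 10+60 = 70 ≤ 100
  N2 sheds 120 MW to N10: 120 each.
    N10: 150+120 = 270 > 160
Round 3 — N10 trips offline.
  N10 sheds 270 MW: no online neighbours, lost.
No further trips.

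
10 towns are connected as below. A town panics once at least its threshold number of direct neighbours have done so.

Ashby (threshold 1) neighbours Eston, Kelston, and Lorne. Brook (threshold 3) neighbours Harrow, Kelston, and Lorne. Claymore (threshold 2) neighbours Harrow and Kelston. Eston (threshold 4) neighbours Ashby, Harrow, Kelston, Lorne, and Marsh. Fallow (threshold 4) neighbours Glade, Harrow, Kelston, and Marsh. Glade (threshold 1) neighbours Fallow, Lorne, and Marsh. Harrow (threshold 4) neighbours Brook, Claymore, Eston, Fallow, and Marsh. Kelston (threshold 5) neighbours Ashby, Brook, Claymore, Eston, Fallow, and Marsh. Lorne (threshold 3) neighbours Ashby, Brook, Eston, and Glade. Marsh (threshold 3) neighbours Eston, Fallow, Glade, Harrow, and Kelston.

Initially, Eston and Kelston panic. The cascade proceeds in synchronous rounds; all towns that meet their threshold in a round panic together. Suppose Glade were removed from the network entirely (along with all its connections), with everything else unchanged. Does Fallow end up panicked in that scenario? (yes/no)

With Glade removed:
Round 1 — Eston, Kelston panic (initial).
Round 2 — checking thresholds:
  Ashby: 2 of 3 neighbours ≥ 1, panics.
  Brook: 1 of 3 neighbours < 3, holds.
  Claymore: 1 of 2 neighbours < 2, holds.
  Fallow: 1 of 3 neighbours < 4, holds.
  Harrow: 1 of 5 neighbours < 4, holds.
  Lorne: 1 of 3 neighbours < 3, holds.
  Marsh: 2 of 4 neighbours < 3, holds.
Round 3 — no new panics; cascade stops.

no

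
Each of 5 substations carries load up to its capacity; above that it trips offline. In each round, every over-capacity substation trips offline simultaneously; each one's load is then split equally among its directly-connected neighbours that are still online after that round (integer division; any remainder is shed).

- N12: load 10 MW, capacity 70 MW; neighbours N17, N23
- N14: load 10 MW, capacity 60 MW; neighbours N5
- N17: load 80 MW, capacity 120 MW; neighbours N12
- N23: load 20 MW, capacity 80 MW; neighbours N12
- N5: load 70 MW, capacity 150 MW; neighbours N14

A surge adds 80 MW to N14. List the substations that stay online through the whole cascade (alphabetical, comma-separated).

Round 1 — N14 at 90 > 60. N14 trips offline.
  N14 sheds 90 MW to N5: 90 each.
    N5: 70+90 = 160 > 150
Round 2 — N5 trips offline.
  N5 sheds 160 MW: no online neighbours, lost.
No further trips.

N12, N17, N23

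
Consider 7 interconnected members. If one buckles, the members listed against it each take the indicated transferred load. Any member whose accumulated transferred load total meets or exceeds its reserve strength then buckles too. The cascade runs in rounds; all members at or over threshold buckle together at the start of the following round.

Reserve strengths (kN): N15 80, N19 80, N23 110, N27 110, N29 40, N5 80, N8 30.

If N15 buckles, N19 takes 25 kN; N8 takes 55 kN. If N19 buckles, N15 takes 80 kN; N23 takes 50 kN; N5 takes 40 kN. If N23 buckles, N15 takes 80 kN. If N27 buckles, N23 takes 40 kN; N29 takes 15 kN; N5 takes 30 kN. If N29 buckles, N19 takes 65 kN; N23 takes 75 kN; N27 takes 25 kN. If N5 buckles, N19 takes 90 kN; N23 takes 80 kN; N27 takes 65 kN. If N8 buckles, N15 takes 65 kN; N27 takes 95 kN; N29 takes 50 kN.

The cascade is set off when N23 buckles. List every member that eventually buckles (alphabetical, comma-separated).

N15, N19, N23, N27, N29, N8

Round 1 — N23 buckles (initial).
  N15: +80 → 80 ≥ 80
Round 2 — N15 buckles.
  N19: +25 → 25 < 80
  N8: +55 → 55 ≥ 30
Round 3 — N8 buckles.
  N27: +95 → 95 < 110
  N29: +50 → 50 ≥ 40
Round 4 — N29 buckles.
  N19: +65 → 90 ≥ 80
  N27: +25 → 120 ≥ 110
Round 5 — N19, N27 buckle.
  N5: +40+30 → 70 < 80
No further bucklings.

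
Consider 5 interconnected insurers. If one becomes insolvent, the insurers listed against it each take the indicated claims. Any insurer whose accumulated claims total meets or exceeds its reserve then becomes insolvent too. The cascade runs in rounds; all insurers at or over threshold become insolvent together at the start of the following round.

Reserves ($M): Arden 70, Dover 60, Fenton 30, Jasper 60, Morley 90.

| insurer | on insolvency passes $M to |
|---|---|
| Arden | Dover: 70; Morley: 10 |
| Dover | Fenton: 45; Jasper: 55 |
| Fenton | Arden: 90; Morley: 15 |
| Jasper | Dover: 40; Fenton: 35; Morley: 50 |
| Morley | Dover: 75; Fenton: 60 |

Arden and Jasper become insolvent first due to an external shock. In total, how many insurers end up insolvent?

Round 1 — Arden, Jasper become insolvent (initial).
  Dover: +70+40 → 110 ≥ 60
  Fenton: +35 → 35 ≥ 30
  Morley: +10+50 → 60 < 90
Round 2 — Dover, Fenton become insolvent.
  Morley: +15 → 75 < 90
No further insolvencies.

4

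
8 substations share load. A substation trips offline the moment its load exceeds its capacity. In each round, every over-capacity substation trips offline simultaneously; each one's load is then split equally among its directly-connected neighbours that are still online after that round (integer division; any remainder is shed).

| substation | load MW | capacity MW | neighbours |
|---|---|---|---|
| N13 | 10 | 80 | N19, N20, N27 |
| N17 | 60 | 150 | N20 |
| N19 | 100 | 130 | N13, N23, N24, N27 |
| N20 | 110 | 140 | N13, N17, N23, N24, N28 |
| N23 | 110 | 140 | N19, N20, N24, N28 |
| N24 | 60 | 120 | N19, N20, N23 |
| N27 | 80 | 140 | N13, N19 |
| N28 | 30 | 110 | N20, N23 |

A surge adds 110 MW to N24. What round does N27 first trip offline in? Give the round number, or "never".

Round 1 — N24 at 170 > 120. N24 trips offline.
  N24 sheds 170 MW to N19, N20, N23: 56 each (2 lost).
    N19: 100+56 = 156 > 130
    N20: 110+56 = 166 > 140
    N23: 110+56 = 166 > 140
Round 2 — N19, N20, N23 trip offline.
  N19 sheds 156 MW to N13, N27: 78 each.
    N13: 10+78 = 88 > 80
    N27: 80+78 = 158 > 140
  N20 sheds 166 MW to N13, N17, N28: 55 each (1 lost).
    N13: 88+55 = 143 > 80
    N17: 60+55 = 115 ≤ 150
    N28: 30+55 = 85 ≤ 110
  N23 sheds 166 MW to N28: 166 each.
    N28: 85+166 = 251 > 110
Round 3 — N13, N27, N28 trip offline.
  N13 sheds 143 MW: no online neighbours, lost.
  N27 sheds 158 MW: no online neighbours, lost.
  N28 sheds 251 MW: no online neighbours, lost.
No further trips.

3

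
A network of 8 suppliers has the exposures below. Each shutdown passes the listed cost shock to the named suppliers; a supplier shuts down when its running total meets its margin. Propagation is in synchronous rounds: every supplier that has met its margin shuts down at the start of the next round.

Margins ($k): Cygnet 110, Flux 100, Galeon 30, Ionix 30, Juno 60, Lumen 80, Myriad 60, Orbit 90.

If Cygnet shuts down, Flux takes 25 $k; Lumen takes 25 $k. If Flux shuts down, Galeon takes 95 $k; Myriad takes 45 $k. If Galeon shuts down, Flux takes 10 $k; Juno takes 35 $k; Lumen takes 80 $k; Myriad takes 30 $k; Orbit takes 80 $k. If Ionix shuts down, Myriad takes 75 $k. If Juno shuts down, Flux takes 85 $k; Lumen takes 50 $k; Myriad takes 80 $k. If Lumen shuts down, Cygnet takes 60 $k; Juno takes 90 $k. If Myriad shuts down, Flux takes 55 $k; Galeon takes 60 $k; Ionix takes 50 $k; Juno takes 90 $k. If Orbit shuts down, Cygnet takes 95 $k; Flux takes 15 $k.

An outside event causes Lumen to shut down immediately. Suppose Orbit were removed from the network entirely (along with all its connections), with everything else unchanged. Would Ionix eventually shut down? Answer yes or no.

With Orbit removed:
Round 1 — Lumen shuts down (initial).
  Cygnet: +60 → 60 < 110
  Juno: +90 → 90 ≥ 60
Round 2 — Juno shuts down.
  Flux: +85 → 85 < 100
  Myriad: +80 → 80 ≥ 60
Round 3 — Myriad shuts down.
  Flux: +55 → 140 ≥ 100
  Galeon: +60 → 60 ≥ 30
  Ionix: +50 → 50 ≥ 30
Round 4 — Flux, Galeon, Ionix shut down.
No further shutdowns.

yes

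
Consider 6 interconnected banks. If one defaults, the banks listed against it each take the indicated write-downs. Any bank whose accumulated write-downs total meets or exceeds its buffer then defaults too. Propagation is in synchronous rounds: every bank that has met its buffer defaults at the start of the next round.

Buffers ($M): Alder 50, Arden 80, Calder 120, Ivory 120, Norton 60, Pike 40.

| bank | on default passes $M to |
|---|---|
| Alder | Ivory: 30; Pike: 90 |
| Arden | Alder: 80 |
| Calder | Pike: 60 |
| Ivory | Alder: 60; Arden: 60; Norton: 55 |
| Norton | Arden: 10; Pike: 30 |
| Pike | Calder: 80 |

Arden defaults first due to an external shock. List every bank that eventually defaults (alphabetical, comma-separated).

Round 1 — Arden defaults (initial).
  Alder: +80 → 80 ≥ 50
Round 2 — Alder defaults.
  Ivory: +30 → 30 < 120
  Pike: +90 → 90 ≥ 40
Round 3 — Pike defaults.
  Calder: +80 → 80 < 120
No further defaults.

Alder, Arden, Pike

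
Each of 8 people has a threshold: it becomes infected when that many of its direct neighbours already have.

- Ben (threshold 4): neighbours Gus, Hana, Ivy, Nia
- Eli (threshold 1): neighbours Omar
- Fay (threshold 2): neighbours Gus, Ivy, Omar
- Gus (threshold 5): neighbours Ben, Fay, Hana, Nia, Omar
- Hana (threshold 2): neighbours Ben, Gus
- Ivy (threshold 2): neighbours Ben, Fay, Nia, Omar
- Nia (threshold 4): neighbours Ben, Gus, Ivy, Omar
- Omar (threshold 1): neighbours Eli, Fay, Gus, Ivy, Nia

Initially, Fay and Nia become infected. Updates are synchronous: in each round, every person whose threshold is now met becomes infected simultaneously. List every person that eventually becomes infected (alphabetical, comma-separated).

Eli, Fay, Ivy, Nia, Omar

Round 1 — Fay, Nia become infected (initial).
Round 2 — checking thresholds:
  Ben: 1 of 4 neighbours < 4, below threshold.
  Gus: 2 of 5 neighbours < 5, below threshold.
  Ivy: 2 of 4 neighbours ≥ 2, becomes infected.
  Omar: 2 of 5 neighbours ≥ 1, becomes infected.
Round 3 — checking thresholds:
  Ben: 2 of 4 neighbours < 4, below threshold.
  Eli: 1 of 1 neighbours ≥ 1, becomes infected.
  Gus: 3 of 5 neighbours < 5, below threshold.
Round 4 — no new infections; cascade stops.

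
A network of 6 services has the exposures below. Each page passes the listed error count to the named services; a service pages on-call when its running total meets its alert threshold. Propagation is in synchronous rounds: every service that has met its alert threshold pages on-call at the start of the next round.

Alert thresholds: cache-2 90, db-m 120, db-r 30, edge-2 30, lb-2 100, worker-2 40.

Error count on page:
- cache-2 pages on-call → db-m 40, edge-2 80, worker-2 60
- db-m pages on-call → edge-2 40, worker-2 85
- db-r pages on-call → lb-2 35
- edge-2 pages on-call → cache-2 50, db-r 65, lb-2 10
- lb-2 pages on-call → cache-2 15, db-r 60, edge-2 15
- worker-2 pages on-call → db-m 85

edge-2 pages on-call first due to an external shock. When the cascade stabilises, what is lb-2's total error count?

45

Round 1 — edge-2 pages on-call (initial).
  cache-2: +50 → 50 < 90
  db-r: +65 → 65 ≥ 30
  lb-2: +10 → 10 < 100
Round 2 — db-r pages on-call.
  lb-2: +35 → 45 < 100
No further pages.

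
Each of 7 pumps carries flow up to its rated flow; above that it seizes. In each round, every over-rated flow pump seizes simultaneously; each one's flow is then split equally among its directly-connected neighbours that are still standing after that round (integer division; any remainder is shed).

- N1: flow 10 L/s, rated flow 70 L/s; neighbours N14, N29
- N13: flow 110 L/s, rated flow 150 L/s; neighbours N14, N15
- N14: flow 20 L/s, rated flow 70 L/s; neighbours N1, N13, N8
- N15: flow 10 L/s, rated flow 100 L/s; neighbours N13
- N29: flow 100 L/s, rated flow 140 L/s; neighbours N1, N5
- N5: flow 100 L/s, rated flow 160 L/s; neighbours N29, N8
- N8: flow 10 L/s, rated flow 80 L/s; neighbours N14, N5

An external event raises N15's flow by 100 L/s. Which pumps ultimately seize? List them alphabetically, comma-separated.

N1, N13, N14, N15, N29, N5, N8

Round 1 — N15 at 110 > 100. N15 seizes.
  N15 sheds 110 L/s to N13: 110 each.
    N13: 110+110 = 220 > 150
Round 2 — N13 seizes.
  N13 sheds 220 L/s to N14: 220 each.
    N14: 20+220 = 240 > 70
Round 3 — N14 seizes.
  N14 sheds 240 L/s to N1, N8: 120 each.
    N1: 10+120 = 130 > 70
    N8: 10+120 = 130 > 80
Round 4 — N1, N8 seize.
  N1 sheds 130 L/s to N29: 130 each.
    N29: 100+130 = 230 > 140
  N8 sheds 130 L/s to N5: 130 each.
    N5: 100+130 = 230 > 160
Round 5 — N29, N5 seize.
  N29 sheds 230 L/s: no online neighbours, lost.
  N5 sheds 230 L/s: no online neighbours, lost.
No further seizures.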